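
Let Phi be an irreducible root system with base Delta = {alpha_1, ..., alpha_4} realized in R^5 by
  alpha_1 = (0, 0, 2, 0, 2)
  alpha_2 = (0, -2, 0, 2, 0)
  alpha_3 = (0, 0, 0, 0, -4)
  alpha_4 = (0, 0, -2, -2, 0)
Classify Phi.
C4

Compute the Cartan integers a_ij = 2(alpha_i, alpha_j)/(alpha_j, alpha_j); the resulting 4x4 Cartan matrix is
[[2, 0, -1, -1], [0, 2, 0, -1], [-2, 0, 2, 0], [-1, -1, 0, 2]].
The roots have two lengths (squared-length ratio 2:1); the short ones are alpha_{1,2,4}. The associated Dynkin diagram is a chain of 4 nodes with a double edge at one end; the terminal node there is the unique long simple root (C_4), so the type is C_4 (the algebra sp(8)).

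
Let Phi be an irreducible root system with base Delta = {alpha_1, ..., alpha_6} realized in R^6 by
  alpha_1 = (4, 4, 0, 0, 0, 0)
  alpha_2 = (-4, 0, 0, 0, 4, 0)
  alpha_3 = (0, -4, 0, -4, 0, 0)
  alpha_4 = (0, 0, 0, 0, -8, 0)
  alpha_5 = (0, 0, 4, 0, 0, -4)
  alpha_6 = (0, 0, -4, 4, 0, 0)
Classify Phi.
Compute the Cartan integers a_ij = 2(alpha_i, alpha_j)/(alpha_j, alpha_j); the resulting 6x6 Cartan matrix is
[[2, -1, -1, 0, 0, 0], [-1, 2, 0, -1, 0, 0], [-1, 0, 2, 0, 0, -1], [0, -2, 0, 2, 0, 0], [0, 0, 0, 0, 2, -1], [0, 0, -1, 0, -1, 2]].
The roots have two lengths (squared-length ratio 2:1); the short ones are alpha_{1,2,3,5,6}. The associated Dynkin diagram is a chain of 6 nodes with a double edge at one end; the terminal node there is the unique long simple root (C_6), so the type is C_6 (the algebra sp(12)).

C6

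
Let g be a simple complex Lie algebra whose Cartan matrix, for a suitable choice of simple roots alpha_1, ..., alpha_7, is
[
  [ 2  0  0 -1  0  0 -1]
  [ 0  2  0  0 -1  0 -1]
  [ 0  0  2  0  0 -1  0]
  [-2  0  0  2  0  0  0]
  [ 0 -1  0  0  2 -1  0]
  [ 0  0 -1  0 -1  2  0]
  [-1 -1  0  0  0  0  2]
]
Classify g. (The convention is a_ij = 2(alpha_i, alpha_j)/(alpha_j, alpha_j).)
type C_7

The matrix has rank 7 with 2's on the diagonal. Reading the off-diagonal entries as Dynkin edges (a single edge where a_ij = a_ji = -1; a double or triple edge where a_ij * a_ji = 2 or 3), the diagram is a chain of 7 nodes with a double edge at one end; the terminal node there is the unique long simple root (C_7). One simple-root ordering that puts it in standard form is (alpha_3, alpha_6, alpha_5, alpha_2, alpha_7, alpha_1, alpha_4). So the algebra is type C_7, i.e. sp(14).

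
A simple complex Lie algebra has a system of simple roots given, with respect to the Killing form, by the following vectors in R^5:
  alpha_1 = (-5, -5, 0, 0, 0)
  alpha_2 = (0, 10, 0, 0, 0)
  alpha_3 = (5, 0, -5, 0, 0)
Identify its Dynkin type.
C3

Compute the Cartan integers a_ij = 2(alpha_i, alpha_j)/(alpha_j, alpha_j); the resulting 3x3 Cartan matrix is
[[2, -1, -1], [-2, 2, 0], [-1, 0, 2]].
The roots have two lengths (squared-length ratio 2:1); the short ones are alpha_{1,3}. The associated Dynkin diagram is a chain of 3 nodes with a double edge at one end; the terminal node there is the unique long simple root (C_3), so the type is C_3 (the algebra sp(6)).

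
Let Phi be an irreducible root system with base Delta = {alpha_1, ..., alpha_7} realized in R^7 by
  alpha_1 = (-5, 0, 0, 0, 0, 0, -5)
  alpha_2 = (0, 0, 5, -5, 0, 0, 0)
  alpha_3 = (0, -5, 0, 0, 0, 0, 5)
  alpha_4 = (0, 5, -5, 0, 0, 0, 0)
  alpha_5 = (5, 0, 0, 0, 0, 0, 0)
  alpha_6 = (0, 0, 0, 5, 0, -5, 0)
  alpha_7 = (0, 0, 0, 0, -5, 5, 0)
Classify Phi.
B_7

Compute the Cartan integers a_ij = 2(alpha_i, alpha_j)/(alpha_j, alpha_j); the resulting 7x7 Cartan matrix is
[[2, 0, -1, 0, -2, 0, 0], [0, 2, 0, -1, 0, -1, 0], [-1, 0, 2, -1, 0, 0, 0], [0, -1, -1, 2, 0, 0, 0], [-1, 0, 0, 0, 2, 0, 0], [0, -1, 0, 0, 0, 2, -1], [0, 0, 0, 0, 0, -1, 2]].
The roots have two lengths (squared-length ratio 2:1); the short ones are alpha_{5}. The associated Dynkin diagram is a chain of 7 nodes with a double edge at one end; the terminal node there is the unique short simple root (B_7), so the type is B_7 (the algebra so(15)).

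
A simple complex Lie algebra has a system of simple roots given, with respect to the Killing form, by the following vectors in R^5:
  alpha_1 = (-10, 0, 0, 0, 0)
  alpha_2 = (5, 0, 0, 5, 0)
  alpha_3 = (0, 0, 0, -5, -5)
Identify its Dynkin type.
Compute the Cartan integers a_ij = 2(alpha_i, alpha_j)/(alpha_j, alpha_j); the resulting 3x3 Cartan matrix is
[[2, -2, 0], [-1, 2, -1], [0, -1, 2]].
The roots have two lengths (squared-length ratio 2:1); the short ones are alpha_{2,3}. The associated Dynkin diagram is a chain of 3 nodes with a double edge at one end; the terminal node there is the unique long simple root (C_3), so the type is C_3 (the algebra sp(6)).

C_3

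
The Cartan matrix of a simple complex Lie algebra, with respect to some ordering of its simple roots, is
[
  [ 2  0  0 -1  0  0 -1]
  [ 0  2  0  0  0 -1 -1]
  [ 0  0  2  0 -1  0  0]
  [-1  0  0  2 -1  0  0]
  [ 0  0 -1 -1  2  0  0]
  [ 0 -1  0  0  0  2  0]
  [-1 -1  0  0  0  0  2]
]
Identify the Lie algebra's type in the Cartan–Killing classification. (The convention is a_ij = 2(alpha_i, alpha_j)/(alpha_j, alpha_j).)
A_7 (sl(8))

The matrix has rank 7 with 2's on the diagonal. Reading the off-diagonal entries as Dynkin edges (a single edge where a_ij = a_ji = -1; a double or triple edge where a_ij * a_ji = 2 or 3), the diagram is a chain of 7 nodes with single edges (A_7). One simple-root ordering that puts it in standard form is (alpha_3, alpha_5, alpha_4, alpha_1, alpha_7, alpha_2, alpha_6). So the algebra is type A_7, i.e. sl(8).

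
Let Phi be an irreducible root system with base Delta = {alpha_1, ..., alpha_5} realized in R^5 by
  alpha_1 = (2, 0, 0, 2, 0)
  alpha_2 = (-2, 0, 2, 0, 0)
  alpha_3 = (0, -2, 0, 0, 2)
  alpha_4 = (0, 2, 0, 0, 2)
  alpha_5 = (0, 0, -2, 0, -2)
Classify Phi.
Compute the Cartan integers a_ij = 2(alpha_i, alpha_j)/(alpha_j, alpha_j); the resulting 5x5 Cartan matrix is
[[2, -1, 0, 0, 0], [-1, 2, 0, 0, -1], [0, 0, 2, 0, -1], [0, 0, 0, 2, -1], [0, -1, -1, -1, 2]].
All simple roots have the same length, so the diagram is simply laced. The associated Dynkin diagram is a chain of 3 nodes with a fork of two nodes at one end (D_5), so the type is D_5 (the algebra so(10)).

type D_5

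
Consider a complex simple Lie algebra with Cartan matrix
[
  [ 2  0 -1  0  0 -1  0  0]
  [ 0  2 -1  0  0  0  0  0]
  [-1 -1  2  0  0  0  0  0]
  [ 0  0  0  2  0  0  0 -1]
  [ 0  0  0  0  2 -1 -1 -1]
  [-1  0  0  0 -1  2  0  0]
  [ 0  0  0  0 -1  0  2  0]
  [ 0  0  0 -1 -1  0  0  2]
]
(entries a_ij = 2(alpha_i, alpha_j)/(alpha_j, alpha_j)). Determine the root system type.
The matrix has rank 8 with 2's on the diagonal. Reading the off-diagonal entries as Dynkin edges (a single edge where a_ij = a_ji = -1; a double or triple edge where a_ij * a_ji = 2 or 3), the diagram is a chain of 7 nodes with one extra node attached to the third node from one end (E_8). One simple-root ordering that puts it in standard form is (alpha_4, alpha_7, alpha_8, alpha_5, alpha_6, alpha_1, alpha_3, alpha_2). So the algebra is type E_8.

E_8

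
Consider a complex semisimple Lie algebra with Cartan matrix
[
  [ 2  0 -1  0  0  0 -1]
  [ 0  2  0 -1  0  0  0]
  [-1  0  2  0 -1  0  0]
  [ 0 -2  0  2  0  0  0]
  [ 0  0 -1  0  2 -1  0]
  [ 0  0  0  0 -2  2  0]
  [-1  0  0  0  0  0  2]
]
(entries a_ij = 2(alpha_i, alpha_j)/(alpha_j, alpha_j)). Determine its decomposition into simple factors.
The diagram associated to this matrix has two connected components: the simple roots {alpha_2, alpha_4} form a chain of 2 nodes with a double edge at one end; the terminal node there is the unique short simple root (B_2), and {alpha_1, alpha_3, alpha_5, alpha_6, alpha_7} form a chain of 5 nodes with a double edge at one end; the terminal node there is the unique long simple root (C_5). A semisimple Lie algebra decomposes uniquely as the direct sum of simple ideals, one per connected component of its Dynkin diagram, so g ≅ B_2 ⊕ C_5 (dimension 10 + 55 = 65).

B2 + C5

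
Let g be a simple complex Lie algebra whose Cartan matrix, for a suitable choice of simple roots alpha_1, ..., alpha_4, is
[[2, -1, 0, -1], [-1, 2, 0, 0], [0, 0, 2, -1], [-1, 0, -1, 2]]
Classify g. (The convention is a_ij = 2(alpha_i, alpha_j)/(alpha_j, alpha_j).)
The matrix has rank 4 with 2's on the diagonal. Reading the off-diagonal entries as Dynkin edges (a single edge where a_ij = a_ji = -1; a double or triple edge where a_ij * a_ji = 2 or 3), the diagram is a chain of 4 nodes with single edges (A_4). One simple-root ordering that puts it in standard form is (alpha_2, alpha_1, alpha_4, alpha_3). So the algebra is type A_4, i.e. sl(5).

type A_4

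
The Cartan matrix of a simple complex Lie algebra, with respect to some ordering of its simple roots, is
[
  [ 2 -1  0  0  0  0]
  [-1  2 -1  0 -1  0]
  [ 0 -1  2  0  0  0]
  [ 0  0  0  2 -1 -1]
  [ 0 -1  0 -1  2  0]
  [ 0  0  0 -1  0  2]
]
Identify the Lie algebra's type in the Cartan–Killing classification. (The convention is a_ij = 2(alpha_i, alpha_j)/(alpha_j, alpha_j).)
The matrix has rank 6 with 2's on the diagonal. Reading the off-diagonal entries as Dynkin edges (a single edge where a_ij = a_ji = -1; a double or triple edge where a_ij * a_ji = 2 or 3), the diagram is a chain of 4 nodes with a fork of two nodes at one end (D_6). One simple-root ordering that puts it in standard form is (alpha_6, alpha_4, alpha_5, alpha_2, alpha_3, alpha_1). So the algebra is type D_6, i.e. so(12).

D_6 (so(12))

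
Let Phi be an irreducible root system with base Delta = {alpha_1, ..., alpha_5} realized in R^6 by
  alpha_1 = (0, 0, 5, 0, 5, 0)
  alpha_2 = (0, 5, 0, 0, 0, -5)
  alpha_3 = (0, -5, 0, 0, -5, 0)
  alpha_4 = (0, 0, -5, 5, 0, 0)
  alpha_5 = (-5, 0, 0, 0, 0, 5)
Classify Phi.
A_5 (sl(6))

Compute the Cartan integers a_ij = 2(alpha_i, alpha_j)/(alpha_j, alpha_j); the resulting 5x5 Cartan matrix is
[[2, 0, -1, -1, 0], [0, 2, -1, 0, -1], [-1, -1, 2, 0, 0], [-1, 0, 0, 2, 0], [0, -1, 0, 0, 2]].
All simple roots have the same length, so the diagram is simply laced. The associated Dynkin diagram is a chain of 5 nodes with single edges (A_5), so the type is A_5 (the algebra sl(6)).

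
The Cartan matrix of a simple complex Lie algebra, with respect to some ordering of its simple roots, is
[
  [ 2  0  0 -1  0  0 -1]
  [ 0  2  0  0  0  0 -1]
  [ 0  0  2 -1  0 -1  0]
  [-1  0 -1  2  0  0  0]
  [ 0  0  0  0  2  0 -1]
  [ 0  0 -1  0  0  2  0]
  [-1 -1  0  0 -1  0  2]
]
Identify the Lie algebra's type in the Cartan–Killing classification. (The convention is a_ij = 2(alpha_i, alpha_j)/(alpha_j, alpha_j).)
D_7

The matrix has rank 7 with 2's on the diagonal. Reading the off-diagonal entries as Dynkin edges (a single edge where a_ij = a_ji = -1; a double or triple edge where a_ij * a_ji = 2 or 3), the diagram is a chain of 5 nodes with a fork of two nodes at one end (D_7). One simple-root ordering that puts it in standard form is (alpha_6, alpha_3, alpha_4, alpha_1, alpha_7, alpha_2, alpha_5). So the algebra is type D_7, i.e. so(14).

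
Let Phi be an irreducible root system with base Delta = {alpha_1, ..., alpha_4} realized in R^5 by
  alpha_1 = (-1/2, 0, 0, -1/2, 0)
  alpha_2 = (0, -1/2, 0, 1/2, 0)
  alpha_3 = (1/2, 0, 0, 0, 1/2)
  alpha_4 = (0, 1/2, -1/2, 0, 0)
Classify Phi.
Compute the Cartan integers a_ij = 2(alpha_i, alpha_j)/(alpha_j, alpha_j); the resulting 4x4 Cartan matrix is
[[2, -1, -1, 0], [-1, 2, 0, -1], [-1, 0, 2, 0], [0, -1, 0, 2]].
All simple roots have the same length, so the diagram is simply laced. The associated Dynkin diagram is a chain of 4 nodes with single edges (A_4), so the type is A_4 (the algebra sl(5)).

A_4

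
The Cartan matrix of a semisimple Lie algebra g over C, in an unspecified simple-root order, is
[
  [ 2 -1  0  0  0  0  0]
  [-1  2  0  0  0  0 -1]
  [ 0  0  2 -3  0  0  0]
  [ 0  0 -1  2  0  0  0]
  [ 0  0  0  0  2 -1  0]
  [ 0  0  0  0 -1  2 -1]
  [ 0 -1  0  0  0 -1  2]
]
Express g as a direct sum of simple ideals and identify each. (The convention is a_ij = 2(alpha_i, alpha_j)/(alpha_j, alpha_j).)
The diagram associated to this matrix has two connected components: the simple roots {alpha_1, alpha_2, alpha_5, alpha_6, alpha_7} form a chain of 5 nodes with single edges (A_5), and {alpha_3, alpha_4} form two nodes joined by a triple edge (G_2). A semisimple Lie algebra decomposes uniquely as the direct sum of simple ideals, one per connected component of its Dynkin diagram, so g ≅ A_5 ⊕ G_2 (dimension 35 + 14 = 49).

A_5 (sl(6)) + G_2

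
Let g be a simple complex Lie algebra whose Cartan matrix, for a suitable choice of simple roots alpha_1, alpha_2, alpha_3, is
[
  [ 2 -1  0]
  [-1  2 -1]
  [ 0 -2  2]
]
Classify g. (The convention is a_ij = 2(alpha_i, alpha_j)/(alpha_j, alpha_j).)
C_3 (sp(6))

The matrix has rank 3 with 2's on the diagonal. Reading the off-diagonal entries as Dynkin edges (a single edge where a_ij = a_ji = -1; a double or triple edge where a_ij * a_ji = 2 or 3), the diagram is a chain of 3 nodes with a double edge at one end; the terminal node there is the unique long simple root (C_3). One simple-root ordering that puts it in standard form is (alpha_1, alpha_2, alpha_3). So the algebra is type C_3, i.e. sp(6).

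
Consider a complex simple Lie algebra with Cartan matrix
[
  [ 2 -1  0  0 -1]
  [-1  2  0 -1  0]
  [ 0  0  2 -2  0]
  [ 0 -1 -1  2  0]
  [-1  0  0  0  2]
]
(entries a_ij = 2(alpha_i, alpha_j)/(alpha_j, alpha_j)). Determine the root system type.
The matrix has rank 5 with 2's on the diagonal. Reading the off-diagonal entries as Dynkin edges (a single edge where a_ij = a_ji = -1; a double or triple edge where a_ij * a_ji = 2 or 3), the diagram is a chain of 5 nodes with a double edge at one end; the terminal node there is the unique long simple root (C_5). One simple-root ordering that puts it in standard form is (alpha_5, alpha_1, alpha_2, alpha_4, alpha_3). So the algebra is type C_5, i.e. sp(10).

type C_5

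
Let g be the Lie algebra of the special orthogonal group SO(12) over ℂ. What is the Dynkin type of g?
This is so(12) with 12 even, which has dimension 12(12-1)/2 = 66 and rank 12/2 = 6. In the classification of classical Lie algebras, the orthogonal algebra so(2n) in an even number of variables has type D_n; here n = 6, so the Dynkin diagram is a chain of 4 nodes with a fork of two nodes at one end (D_6). Hence the type is D_6.

type D_6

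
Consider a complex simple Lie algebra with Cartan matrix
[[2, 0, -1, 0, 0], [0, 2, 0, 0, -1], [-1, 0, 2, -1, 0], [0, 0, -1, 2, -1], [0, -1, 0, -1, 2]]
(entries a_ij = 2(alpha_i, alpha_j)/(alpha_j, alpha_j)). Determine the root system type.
A_5 (sl(6))

The matrix has rank 5 with 2's on the diagonal. Reading the off-diagonal entries as Dynkin edges (a single edge where a_ij = a_ji = -1; a double or triple edge where a_ij * a_ji = 2 or 3), the diagram is a chain of 5 nodes with single edges (A_5). One simple-root ordering that puts it in standard form is (alpha_1, alpha_3, alpha_4, alpha_5, alpha_2). So the algebra is type A_5, i.e. sl(6).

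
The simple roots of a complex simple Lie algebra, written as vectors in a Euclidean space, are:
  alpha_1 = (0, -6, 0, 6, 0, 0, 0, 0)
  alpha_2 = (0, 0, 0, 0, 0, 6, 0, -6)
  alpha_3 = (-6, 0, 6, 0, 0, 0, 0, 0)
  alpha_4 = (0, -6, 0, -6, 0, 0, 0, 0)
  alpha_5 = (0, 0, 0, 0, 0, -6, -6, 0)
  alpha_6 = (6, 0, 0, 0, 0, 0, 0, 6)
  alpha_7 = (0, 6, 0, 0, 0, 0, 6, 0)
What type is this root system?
D_7

Compute the Cartan integers a_ij = 2(alpha_i, alpha_j)/(alpha_j, alpha_j); the resulting 7x7 Cartan matrix is
[[2, 0, 0, 0, 0, 0, -1], [0, 2, 0, 0, -1, -1, 0], [0, 0, 2, 0, 0, -1, 0], [0, 0, 0, 2, 0, 0, -1], [0, -1, 0, 0, 2, 0, -1], [0, -1, -1, 0, 0, 2, 0], [-1, 0, 0, -1, -1, 0, 2]].
All simple roots have the same length, so the diagram is simply laced. The associated Dynkin diagram is a chain of 5 nodes with a fork of two nodes at one end (D_7), so the type is D_7 (the algebra so(14)).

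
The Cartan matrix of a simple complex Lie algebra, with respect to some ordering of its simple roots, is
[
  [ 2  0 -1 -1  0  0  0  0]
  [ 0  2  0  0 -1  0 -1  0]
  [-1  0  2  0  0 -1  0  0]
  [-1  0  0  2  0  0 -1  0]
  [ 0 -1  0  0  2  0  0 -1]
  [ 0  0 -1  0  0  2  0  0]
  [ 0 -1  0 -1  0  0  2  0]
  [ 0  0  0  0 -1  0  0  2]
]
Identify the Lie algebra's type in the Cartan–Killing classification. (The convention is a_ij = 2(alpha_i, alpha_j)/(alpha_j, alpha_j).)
The matrix has rank 8 with 2's on the diagonal. Reading the off-diagonal entries as Dynkin edges (a single edge where a_ij = a_ji = -1; a double or triple edge where a_ij * a_ji = 2 or 3), the diagram is a chain of 8 nodes with single edges (A_8). One simple-root ordering that puts it in standard form is (alpha_6, alpha_3, alpha_1, alpha_4, alpha_7, alpha_2, alpha_5, alpha_8). So the algebra is type A_8, i.e. sl(9).

A_8 (sl(9))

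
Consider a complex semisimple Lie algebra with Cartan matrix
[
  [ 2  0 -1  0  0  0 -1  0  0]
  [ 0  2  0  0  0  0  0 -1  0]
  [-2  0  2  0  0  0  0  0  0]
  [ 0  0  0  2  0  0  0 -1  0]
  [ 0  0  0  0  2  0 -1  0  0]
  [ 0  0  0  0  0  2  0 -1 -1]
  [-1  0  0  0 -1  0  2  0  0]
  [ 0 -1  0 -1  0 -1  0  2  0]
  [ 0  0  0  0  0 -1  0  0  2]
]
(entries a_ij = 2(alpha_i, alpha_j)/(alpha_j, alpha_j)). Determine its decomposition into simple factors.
type C_4 + type D_5

The diagram associated to this matrix has two connected components: the simple roots {alpha_1, alpha_3, alpha_5, alpha_7} form a chain of 4 nodes with a double edge at one end; the terminal node there is the unique long simple root (C_4), and {alpha_2, alpha_4, alpha_6, alpha_8, alpha_9} form a chain of 3 nodes with a fork of two nodes at one end (D_5). A semisimple Lie algebra decomposes uniquely as the direct sum of simple ideals, one per connected component of its Dynkin diagram, so g ≅ C_4 ⊕ D_5 (dimension 36 + 45 = 81).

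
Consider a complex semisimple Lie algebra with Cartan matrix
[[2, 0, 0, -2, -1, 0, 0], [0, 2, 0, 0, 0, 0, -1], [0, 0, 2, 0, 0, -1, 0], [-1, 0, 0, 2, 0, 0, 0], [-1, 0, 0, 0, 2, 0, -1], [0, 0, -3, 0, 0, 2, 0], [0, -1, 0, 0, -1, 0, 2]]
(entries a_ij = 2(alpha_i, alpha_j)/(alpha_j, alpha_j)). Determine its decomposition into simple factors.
B5 + G2

The diagram associated to this matrix has two connected components: the simple roots {alpha_1, alpha_2, alpha_4, alpha_5, alpha_7} form a chain of 5 nodes with a double edge at one end; the terminal node there is the unique short simple root (B_5), and {alpha_3, alpha_6} form two nodes joined by a triple edge (G_2). A semisimple Lie algebra decomposes uniquely as the direct sum of simple ideals, one per connected component of its Dynkin diagram, so g ≅ B_5 ⊕ G_2 (dimension 55 + 14 = 69).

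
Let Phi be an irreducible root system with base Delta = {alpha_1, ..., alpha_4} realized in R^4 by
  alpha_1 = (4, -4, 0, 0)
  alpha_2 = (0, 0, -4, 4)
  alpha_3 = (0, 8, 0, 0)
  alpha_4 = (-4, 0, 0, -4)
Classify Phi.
C_4 (sp(8))

Compute the Cartan integers a_ij = 2(alpha_i, alpha_j)/(alpha_j, alpha_j); the resulting 4x4 Cartan matrix is
[[2, 0, -1, -1], [0, 2, 0, -1], [-2, 0, 2, 0], [-1, -1, 0, 2]].
The roots have two lengths (squared-length ratio 2:1); the short ones are alpha_{1,2,4}. The associated Dynkin diagram is a chain of 4 nodes with a double edge at one end; the terminal node there is the unique long simple root (C_4), so the type is C_4 (the algebra sp(8)).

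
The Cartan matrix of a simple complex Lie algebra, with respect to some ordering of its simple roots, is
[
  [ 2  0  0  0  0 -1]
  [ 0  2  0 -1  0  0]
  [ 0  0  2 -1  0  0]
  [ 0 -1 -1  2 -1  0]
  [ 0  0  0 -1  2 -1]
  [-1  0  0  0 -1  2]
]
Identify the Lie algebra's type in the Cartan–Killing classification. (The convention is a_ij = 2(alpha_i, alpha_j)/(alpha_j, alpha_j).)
The matrix has rank 6 with 2's on the diagonal. Reading the off-diagonal entries as Dynkin edges (a single edge where a_ij = a_ji = -1; a double or triple edge where a_ij * a_ji = 2 or 3), the diagram is a chain of 4 nodes with a fork of two nodes at one end (D_6). One simple-root ordering that puts it in standard form is (alpha_1, alpha_6, alpha_5, alpha_4, alpha_3, alpha_2). So the algebra is type D_6, i.e. so(12).

type D_6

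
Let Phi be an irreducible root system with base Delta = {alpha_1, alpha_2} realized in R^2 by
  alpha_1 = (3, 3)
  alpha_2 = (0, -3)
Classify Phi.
B_2

Compute the Cartan integers a_ij = 2(alpha_i, alpha_j)/(alpha_j, alpha_j); the resulting 2x2 Cartan matrix is
[[2, -2], [-1, 2]].
The roots have two lengths (squared-length ratio 2:1); the short ones are alpha_{2}. The associated Dynkin diagram is a chain of 2 nodes with a double edge at one end; the terminal node there is the unique short simple root (B_2), so the type is B_2 (the algebra so(5)).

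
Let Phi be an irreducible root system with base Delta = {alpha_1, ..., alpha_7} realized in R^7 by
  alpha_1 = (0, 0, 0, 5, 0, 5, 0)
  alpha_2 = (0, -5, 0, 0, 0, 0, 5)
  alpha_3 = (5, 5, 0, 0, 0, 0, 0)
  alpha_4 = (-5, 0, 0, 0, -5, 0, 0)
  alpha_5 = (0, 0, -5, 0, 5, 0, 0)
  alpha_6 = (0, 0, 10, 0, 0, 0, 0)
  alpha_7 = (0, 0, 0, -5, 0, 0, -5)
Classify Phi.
C_7

Compute the Cartan integers a_ij = 2(alpha_i, alpha_j)/(alpha_j, alpha_j); the resulting 7x7 Cartan matrix is
[[2, 0, 0, 0, 0, 0, -1], [0, 2, -1, 0, 0, 0, -1], [0, -1, 2, -1, 0, 0, 0], [0, 0, -1, 2, -1, 0, 0], [0, 0, 0, -1, 2, -1, 0], [0, 0, 0, 0, -2, 2, 0], [-1, -1, 0, 0, 0, 0, 2]].
The roots have two lengths (squared-length ratio 2:1); the short ones are alpha_{1,2,3,4,5,7}. The associated Dynkin diagram is a chain of 7 nodes with a double edge at one end; the terminal node there is the unique long simple root (C_7), so the type is C_7 (the algebra sp(14)).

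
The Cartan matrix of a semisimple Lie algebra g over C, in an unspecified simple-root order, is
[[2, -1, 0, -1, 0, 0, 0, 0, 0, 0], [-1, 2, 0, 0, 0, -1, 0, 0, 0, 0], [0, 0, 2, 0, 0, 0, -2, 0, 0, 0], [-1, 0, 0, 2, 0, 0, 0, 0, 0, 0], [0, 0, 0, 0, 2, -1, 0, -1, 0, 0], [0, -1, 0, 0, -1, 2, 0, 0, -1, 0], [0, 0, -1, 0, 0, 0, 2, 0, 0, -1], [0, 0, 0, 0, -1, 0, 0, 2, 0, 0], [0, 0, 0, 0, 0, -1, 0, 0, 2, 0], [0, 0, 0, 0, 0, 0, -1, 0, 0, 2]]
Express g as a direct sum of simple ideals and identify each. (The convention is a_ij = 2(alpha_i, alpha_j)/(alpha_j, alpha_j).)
C_3 (sp(6)) + E_7

The diagram associated to this matrix has two connected components: the simple roots {alpha_3, alpha_7, alpha_10} form a chain of 3 nodes with a double edge at one end; the terminal node there is the unique long simple root (C_3), and {alpha_1, alpha_2, alpha_4, alpha_5, alpha_6, alpha_8, alpha_9} form a chain of 6 nodes with one extra node attached to the third node from one end (E_7). A semisimple Lie algebra decomposes uniquely as the direct sum of simple ideals, one per connected component of its Dynkin diagram, so g ≅ C_3 ⊕ E_7 (dimension 21 + 133 = 154).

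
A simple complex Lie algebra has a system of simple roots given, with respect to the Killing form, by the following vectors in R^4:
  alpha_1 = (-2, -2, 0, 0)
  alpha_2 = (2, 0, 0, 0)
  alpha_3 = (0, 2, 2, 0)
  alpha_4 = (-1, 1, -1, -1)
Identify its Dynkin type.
Compute the Cartan integers a_ij = 2(alpha_i, alpha_j)/(alpha_j, alpha_j); the resulting 4x4 Cartan matrix is
[[2, -2, -1, 0], [-1, 2, 0, -1], [-1, 0, 2, 0], [0, -1, 0, 2]].
The roots have two lengths (squared-length ratio 2:1); the short ones are alpha_{2,4}. The associated Dynkin diagram is a chain of 4 nodes with a double edge between the middle two (F_4), so the type is F_4.

F4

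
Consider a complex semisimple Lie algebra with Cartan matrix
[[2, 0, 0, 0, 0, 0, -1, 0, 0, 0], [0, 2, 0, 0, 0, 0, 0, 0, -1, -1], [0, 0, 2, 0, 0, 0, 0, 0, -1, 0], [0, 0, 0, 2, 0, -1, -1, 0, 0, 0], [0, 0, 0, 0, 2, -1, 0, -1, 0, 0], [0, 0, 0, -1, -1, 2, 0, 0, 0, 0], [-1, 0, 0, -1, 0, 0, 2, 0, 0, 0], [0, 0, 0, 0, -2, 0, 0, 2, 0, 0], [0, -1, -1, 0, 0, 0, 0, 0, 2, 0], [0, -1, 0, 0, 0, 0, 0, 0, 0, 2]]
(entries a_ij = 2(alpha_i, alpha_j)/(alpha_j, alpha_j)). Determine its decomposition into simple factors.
A4 ⊕ C6

The diagram associated to this matrix has two connected components: the simple roots {alpha_2, alpha_3, alpha_9, alpha_10} form a chain of 4 nodes with single edges (A_4), and {alpha_1, alpha_4, alpha_5, alpha_6, alpha_7, alpha_8} form a chain of 6 nodes with a double edge at one end; the terminal node there is the unique long simple root (C_6). A semisimple Lie algebra decomposes uniquely as the direct sum of simple ideals, one per connected component of its Dynkin diagram, so g ≅ A_4 ⊕ C_6 (dimension 24 + 78 = 102).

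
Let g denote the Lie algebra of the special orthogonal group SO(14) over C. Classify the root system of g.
This is so(14) with 14 even, which has dimension 14(14-1)/2 = 91 and rank 14/2 = 7. In the classification of classical Lie algebras, the orthogonal algebra so(2n) in an even number of variables has type D_n; here n = 7, so the Dynkin diagram is a chain of 5 nodes with a fork of two nodes at one end (D_7). Hence the type is D_7.

type D_7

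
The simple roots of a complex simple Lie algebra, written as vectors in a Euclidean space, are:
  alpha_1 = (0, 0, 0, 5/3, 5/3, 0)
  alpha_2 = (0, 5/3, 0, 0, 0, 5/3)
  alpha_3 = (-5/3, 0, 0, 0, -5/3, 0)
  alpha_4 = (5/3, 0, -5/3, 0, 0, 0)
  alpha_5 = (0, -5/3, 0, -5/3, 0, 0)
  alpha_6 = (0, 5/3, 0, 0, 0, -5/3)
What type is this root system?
D_6 (so(12))

Compute the Cartan integers a_ij = 2(alpha_i, alpha_j)/(alpha_j, alpha_j); the resulting 6x6 Cartan matrix is
[[2, 0, -1, 0, -1, 0], [0, 2, 0, 0, -1, 0], [-1, 0, 2, -1, 0, 0], [0, 0, -1, 2, 0, 0], [-1, -1, 0, 0, 2, -1], [0, 0, 0, 0, -1, 2]].
All simple roots have the same length, so the diagram is simply laced. The associated Dynkin diagram is a chain of 4 nodes with a fork of two nodes at one end (D_6), so the type is D_6 (the algebra so(12)).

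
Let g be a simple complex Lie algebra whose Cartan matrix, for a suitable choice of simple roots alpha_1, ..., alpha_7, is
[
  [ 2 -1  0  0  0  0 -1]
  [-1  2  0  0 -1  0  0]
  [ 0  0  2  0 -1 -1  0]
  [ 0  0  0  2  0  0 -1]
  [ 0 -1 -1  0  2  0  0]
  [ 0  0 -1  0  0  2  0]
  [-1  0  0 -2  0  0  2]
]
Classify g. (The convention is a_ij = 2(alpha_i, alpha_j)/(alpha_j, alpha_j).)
The matrix has rank 7 with 2's on the diagonal. Reading the off-diagonal entries as Dynkin edges (a single edge where a_ij = a_ji = -1; a double or triple edge where a_ij * a_ji = 2 or 3), the diagram is a chain of 7 nodes with a double edge at one end; the terminal node there is the unique short simple root (B_7). One simple-root ordering that puts it in standard form is (alpha_6, alpha_3, alpha_5, alpha_2, alpha_1, alpha_7, alpha_4). So the algebra is type B_7, i.e. so(15).

B_7 (so(15))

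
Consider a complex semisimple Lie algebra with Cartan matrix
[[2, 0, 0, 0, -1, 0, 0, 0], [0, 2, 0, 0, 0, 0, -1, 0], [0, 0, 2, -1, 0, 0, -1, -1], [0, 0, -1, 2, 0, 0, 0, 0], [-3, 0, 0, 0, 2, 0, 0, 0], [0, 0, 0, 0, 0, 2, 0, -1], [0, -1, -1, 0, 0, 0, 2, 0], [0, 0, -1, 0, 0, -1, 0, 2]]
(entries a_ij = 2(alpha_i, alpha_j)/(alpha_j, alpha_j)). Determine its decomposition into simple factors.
The diagram associated to this matrix has two connected components: the simple roots {alpha_2, alpha_3, alpha_4, alpha_6, alpha_7, alpha_8} form a chain of 5 nodes with one extra node attached to the third node from one end (E_6), and {alpha_1, alpha_5} form two nodes joined by a triple edge (G_2). A semisimple Lie algebra decomposes uniquely as the direct sum of simple ideals, one per connected component of its Dynkin diagram, so g ≅ E_6 ⊕ G_2 (dimension 78 + 14 = 92).

E6 + G2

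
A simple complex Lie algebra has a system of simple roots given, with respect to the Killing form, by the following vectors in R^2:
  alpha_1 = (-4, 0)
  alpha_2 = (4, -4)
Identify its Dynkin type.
B_2 (so(5))

Compute the Cartan integers a_ij = 2(alpha_i, alpha_j)/(alpha_j, alpha_j); the resulting 2x2 Cartan matrix is
[[2, -1], [-2, 2]].
The roots have two lengths (squared-length ratio 2:1); the short ones are alpha_{1}. The associated Dynkin diagram is a chain of 2 nodes with a double edge at one end; the terminal node there is the unique short simple root (B_2), so the type is B_2 (the algebra so(5)).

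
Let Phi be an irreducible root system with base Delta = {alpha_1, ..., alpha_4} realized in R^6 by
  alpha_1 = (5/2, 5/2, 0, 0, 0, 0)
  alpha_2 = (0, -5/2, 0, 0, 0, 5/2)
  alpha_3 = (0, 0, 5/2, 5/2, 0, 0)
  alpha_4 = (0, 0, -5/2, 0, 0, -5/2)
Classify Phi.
type A_4

Compute the Cartan integers a_ij = 2(alpha_i, alpha_j)/(alpha_j, alpha_j); the resulting 4x4 Cartan matrix is
[[2, -1, 0, 0], [-1, 2, 0, -1], [0, 0, 2, -1], [0, -1, -1, 2]].
All simple roots have the same length, so the diagram is simply laced. The associated Dynkin diagram is a chain of 4 nodes with single edges (A_4), so the type is A_4 (the algebra sl(5)).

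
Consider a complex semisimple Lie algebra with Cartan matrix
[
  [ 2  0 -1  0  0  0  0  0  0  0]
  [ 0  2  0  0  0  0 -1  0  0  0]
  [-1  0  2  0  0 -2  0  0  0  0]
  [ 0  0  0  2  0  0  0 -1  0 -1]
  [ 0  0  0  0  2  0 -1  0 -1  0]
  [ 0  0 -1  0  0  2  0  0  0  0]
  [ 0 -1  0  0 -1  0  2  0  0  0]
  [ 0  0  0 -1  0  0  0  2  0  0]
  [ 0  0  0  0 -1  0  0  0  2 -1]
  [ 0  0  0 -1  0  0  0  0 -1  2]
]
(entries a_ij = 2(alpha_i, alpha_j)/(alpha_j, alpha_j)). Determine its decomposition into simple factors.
type A_7 ⊕ type B_3

The diagram associated to this matrix has two connected components: the simple roots {alpha_2, alpha_4, alpha_5, alpha_7, alpha_8, alpha_9, alpha_10} form a chain of 7 nodes with single edges (A_7), and {alpha_1, alpha_3, alpha_6} form a chain of 3 nodes with a double edge at one end; the terminal node there is the unique short simple root (B_3). A semisimple Lie algebra decomposes uniquely as the direct sum of simple ideals, one per connected component of its Dynkin diagram, so g ≅ A_7 ⊕ B_3 (dimension 63 + 21 = 84).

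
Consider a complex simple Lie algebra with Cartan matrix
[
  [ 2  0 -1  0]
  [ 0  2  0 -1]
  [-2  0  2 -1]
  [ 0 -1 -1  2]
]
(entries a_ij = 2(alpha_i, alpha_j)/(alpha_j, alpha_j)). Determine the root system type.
B4

The matrix has rank 4 with 2's on the diagonal. Reading the off-diagonal entries as Dynkin edges (a single edge where a_ij = a_ji = -1; a double or triple edge where a_ij * a_ji = 2 or 3), the diagram is a chain of 4 nodes with a double edge at one end; the terminal node there is the unique short simple root (B_4). One simple-root ordering that puts it in standard form is (alpha_2, alpha_4, alpha_3, alpha_1). So the algebra is type B_4, i.e. so(9).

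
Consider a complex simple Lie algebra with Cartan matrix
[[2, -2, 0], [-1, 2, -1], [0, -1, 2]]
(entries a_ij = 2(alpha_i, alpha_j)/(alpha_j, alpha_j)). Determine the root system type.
The matrix has rank 3 with 2's on the diagonal. Reading the off-diagonal entries as Dynkin edges (a single edge where a_ij = a_ji = -1; a double or triple edge where a_ij * a_ji = 2 or 3), the diagram is a chain of 3 nodes with a double edge at one end; the terminal node there is the unique long simple root (C_3). One simple-root ordering that puts it in standard form is (alpha_3, alpha_2, alpha_1). So the algebra is type C_3, i.e. sp(6).

type C_3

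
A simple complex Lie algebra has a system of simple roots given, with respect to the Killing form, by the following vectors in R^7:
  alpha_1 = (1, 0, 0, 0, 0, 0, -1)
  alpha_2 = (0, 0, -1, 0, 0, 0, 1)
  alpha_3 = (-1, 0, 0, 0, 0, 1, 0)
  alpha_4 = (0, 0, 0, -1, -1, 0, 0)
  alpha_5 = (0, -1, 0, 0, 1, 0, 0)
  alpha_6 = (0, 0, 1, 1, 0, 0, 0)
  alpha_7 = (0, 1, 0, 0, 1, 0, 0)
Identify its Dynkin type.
D7

Compute the Cartan integers a_ij = 2(alpha_i, alpha_j)/(alpha_j, alpha_j); the resulting 7x7 Cartan matrix is
[[2, -1, -1, 0, 0, 0, 0], [-1, 2, 0, 0, 0, -1, 0], [-1, 0, 2, 0, 0, 0, 0], [0, 0, 0, 2, -1, -1, -1], [0, 0, 0, -1, 2, 0, 0], [0, -1, 0, -1, 0, 2, 0], [0, 0, 0, -1, 0, 0, 2]].
All simple roots have the same length, so the diagram is simply laced. The associated Dynkin diagram is a chain of 5 nodes with a fork of two nodes at one end (D_7), so the type is D_7 (the algebra so(14)).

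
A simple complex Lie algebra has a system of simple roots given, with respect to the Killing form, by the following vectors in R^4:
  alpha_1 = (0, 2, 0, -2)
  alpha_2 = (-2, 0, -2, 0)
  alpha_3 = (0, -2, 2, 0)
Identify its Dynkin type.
A_3

Compute the Cartan integers a_ij = 2(alpha_i, alpha_j)/(alpha_j, alpha_j); the resulting 3x3 Cartan matrix is
[[2, 0, -1], [0, 2, -1], [-1, -1, 2]].
All simple roots have the same length, so the diagram is simply laced. The associated Dynkin diagram is a chain of 3 nodes with single edges (A_3), so the type is A_3 (the algebra sl(4)).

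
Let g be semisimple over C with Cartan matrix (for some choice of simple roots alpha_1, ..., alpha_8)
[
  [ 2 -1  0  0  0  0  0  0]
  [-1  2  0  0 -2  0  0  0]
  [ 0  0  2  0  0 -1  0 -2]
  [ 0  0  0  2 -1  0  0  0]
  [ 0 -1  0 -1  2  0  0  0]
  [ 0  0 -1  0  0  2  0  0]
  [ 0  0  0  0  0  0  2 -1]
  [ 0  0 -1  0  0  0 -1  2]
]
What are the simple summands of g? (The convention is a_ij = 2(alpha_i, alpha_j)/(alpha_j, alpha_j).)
type F_4 + type F_4

The diagram associated to this matrix has two connected components: the simple roots {alpha_3, alpha_6, alpha_7, alpha_8} form a chain of 4 nodes with a double edge between the middle two (F_4), and {alpha_1, alpha_2, alpha_4, alpha_5} form a chain of 4 nodes with a double edge between the middle two (F_4). A semisimple Lie algebra decomposes uniquely as the direct sum of simple ideals, one per connected component of its Dynkin diagram, so g ≅ F_4 ⊕ F_4 (dimension 52 + 52 = 104).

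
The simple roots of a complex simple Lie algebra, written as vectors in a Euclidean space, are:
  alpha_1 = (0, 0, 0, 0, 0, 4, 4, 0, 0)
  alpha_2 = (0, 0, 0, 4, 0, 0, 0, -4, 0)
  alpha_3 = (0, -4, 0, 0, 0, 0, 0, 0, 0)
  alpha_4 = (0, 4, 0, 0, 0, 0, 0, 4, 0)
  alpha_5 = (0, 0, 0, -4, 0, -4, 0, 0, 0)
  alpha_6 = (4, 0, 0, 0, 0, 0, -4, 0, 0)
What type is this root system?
Compute the Cartan integers a_ij = 2(alpha_i, alpha_j)/(alpha_j, alpha_j); the resulting 6x6 Cartan matrix is
[[2, 0, 0, 0, -1, -1], [0, 2, 0, -1, -1, 0], [0, 0, 2, -1, 0, 0], [0, -1, -2, 2, 0, 0], [-1, -1, 0, 0, 2, 0], [-1, 0, 0, 0, 0, 2]].
The roots have two lengths (squared-length ratio 2:1); the short ones are alpha_{3}. The associated Dynkin diagram is a chain of 6 nodes with a double edge at one end; the terminal node there is the unique short simple root (B_6), so the type is B_6 (the algebra so(13)).

B6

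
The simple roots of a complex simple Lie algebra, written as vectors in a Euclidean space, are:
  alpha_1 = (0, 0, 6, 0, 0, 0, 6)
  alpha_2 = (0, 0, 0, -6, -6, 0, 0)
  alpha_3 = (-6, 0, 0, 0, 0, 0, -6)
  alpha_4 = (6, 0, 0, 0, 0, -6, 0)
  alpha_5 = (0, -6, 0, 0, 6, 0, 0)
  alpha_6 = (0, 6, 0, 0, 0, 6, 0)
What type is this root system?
A6

Compute the Cartan integers a_ij = 2(alpha_i, alpha_j)/(alpha_j, alpha_j); the resulting 6x6 Cartan matrix is
[[2, 0, -1, 0, 0, 0], [0, 2, 0, 0, -1, 0], [-1, 0, 2, -1, 0, 0], [0, 0, -1, 2, 0, -1], [0, -1, 0, 0, 2, -1], [0, 0, 0, -1, -1, 2]].
All simple roots have the same length, so the diagram is simply laced. The associated Dynkin diagram is a chain of 6 nodes with single edges (A_6), so the type is A_6 (the algebra sl(7)).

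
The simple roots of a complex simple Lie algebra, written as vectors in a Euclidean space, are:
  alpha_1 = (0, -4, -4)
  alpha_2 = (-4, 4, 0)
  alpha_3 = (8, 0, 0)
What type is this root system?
Compute the Cartan integers a_ij = 2(alpha_i, alpha_j)/(alpha_j, alpha_j); the resulting 3x3 Cartan matrix is
[[2, -1, 0], [-1, 2, -1], [0, -2, 2]].
The roots have two lengths (squared-length ratio 2:1); the short ones are alpha_{1,2}. The associated Dynkin diagram is a chain of 3 nodes with a double edge at one end; the terminal node there is the unique long simple root (C_3), so the type is C_3 (the algebra sp(6)).

C_3 (sp(6))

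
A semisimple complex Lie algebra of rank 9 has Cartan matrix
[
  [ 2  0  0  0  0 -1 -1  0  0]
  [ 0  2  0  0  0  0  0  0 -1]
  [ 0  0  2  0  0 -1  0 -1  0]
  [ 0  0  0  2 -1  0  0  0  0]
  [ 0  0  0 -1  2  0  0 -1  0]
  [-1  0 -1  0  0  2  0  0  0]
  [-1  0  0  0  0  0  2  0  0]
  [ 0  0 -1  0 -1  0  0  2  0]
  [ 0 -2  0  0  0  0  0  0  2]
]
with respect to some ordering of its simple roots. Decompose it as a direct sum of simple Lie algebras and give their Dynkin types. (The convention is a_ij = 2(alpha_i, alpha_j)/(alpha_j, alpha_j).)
A7 + B2

The diagram associated to this matrix has two connected components: the simple roots {alpha_1, alpha_3, alpha_4, alpha_5, alpha_6, alpha_7, alpha_8} form a chain of 7 nodes with single edges (A_7), and {alpha_2, alpha_9} form a chain of 2 nodes with a double edge at one end; the terminal node there is the unique short simple root (B_2). A semisimple Lie algebra decomposes uniquely as the direct sum of simple ideals, one per connected component of its Dynkin diagram, so g ≅ A_7 ⊕ B_2 (dimension 63 + 10 = 73).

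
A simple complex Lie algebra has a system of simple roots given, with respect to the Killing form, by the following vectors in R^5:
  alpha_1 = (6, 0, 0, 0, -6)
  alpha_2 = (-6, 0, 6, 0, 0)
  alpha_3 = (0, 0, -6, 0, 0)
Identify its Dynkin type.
Compute the Cartan integers a_ij = 2(alpha_i, alpha_j)/(alpha_j, alpha_j); the resulting 3x3 Cartan matrix is
[[2, -1, 0], [-1, 2, -2], [0, -1, 2]].
The roots have two lengths (squared-length ratio 2:1); the short ones are alpha_{3}. The associated Dynkin diagram is a chain of 3 nodes with a double edge at one end; the terminal node there is the unique short simple root (B_3), so the type is B_3 (the algebra so(7)).

B_3 (so(7))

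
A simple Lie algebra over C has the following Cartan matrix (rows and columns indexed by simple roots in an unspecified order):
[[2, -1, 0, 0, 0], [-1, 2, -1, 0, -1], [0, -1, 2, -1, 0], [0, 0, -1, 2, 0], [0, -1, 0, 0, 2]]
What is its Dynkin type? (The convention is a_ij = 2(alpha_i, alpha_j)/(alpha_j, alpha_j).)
The matrix has rank 5 with 2's on the diagonal. Reading the off-diagonal entries as Dynkin edges (a single edge where a_ij = a_ji = -1; a double or triple edge where a_ij * a_ji = 2 or 3), the diagram is a chain of 3 nodes with a fork of two nodes at one end (D_5). One simple-root ordering that puts it in standard form is (alpha_4, alpha_3, alpha_2, alpha_5, alpha_1). So the algebra is type D_5, i.e. so(10).

D_5 (so(10))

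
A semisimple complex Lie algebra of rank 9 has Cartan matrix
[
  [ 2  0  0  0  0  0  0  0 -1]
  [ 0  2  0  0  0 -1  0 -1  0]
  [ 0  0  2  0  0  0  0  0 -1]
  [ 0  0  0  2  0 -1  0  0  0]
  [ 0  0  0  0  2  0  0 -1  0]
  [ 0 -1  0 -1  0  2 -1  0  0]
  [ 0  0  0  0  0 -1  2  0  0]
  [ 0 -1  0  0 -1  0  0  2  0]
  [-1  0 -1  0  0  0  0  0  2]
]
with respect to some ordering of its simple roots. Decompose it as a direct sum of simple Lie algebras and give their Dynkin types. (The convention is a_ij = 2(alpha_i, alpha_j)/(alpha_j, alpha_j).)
The diagram associated to this matrix has two connected components: the simple roots {alpha_1, alpha_3, alpha_9} form a chain of 3 nodes with single edges (A_3), and {alpha_2, alpha_4, alpha_5, alpha_6, alpha_7, alpha_8} form a chain of 4 nodes with a fork of two nodes at one end (D_6). A semisimple Lie algebra decomposes uniquely as the direct sum of simple ideals, one per connected component of its Dynkin diagram, so g ≅ A_3 ⊕ D_6 (dimension 15 + 66 = 81).

type A_3 ⊕ type D_6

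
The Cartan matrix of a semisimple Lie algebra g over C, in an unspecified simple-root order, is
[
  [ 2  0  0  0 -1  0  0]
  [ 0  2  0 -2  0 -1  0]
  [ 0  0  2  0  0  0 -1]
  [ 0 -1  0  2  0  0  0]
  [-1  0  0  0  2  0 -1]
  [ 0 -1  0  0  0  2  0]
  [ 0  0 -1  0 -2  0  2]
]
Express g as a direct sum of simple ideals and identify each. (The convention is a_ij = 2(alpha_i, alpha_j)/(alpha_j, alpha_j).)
type B_3 + type F_4

The diagram associated to this matrix has two connected components: the simple roots {alpha_2, alpha_4, alpha_6} form a chain of 3 nodes with a double edge at one end; the terminal node there is the unique short simple root (B_3), and {alpha_1, alpha_3, alpha_5, alpha_7} form a chain of 4 nodes with a double edge between the middle two (F_4). A semisimple Lie algebra decomposes uniquely as the direct sum of simple ideals, one per connected component of its Dynkin diagram, so g ≅ B_3 ⊕ F_4 (dimension 21 + 52 = 73).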